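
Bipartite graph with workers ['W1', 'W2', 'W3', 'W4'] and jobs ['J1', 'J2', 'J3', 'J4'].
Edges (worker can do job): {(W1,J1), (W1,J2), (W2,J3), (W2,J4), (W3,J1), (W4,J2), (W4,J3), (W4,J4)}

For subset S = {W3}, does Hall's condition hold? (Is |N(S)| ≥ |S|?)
Yes: |N(S)| = 1, |S| = 1

Subset S = {W3}
Neighbors N(S) = {J1}

|N(S)| = 1, |S| = 1
Hall's condition: |N(S)| ≥ |S| is satisfied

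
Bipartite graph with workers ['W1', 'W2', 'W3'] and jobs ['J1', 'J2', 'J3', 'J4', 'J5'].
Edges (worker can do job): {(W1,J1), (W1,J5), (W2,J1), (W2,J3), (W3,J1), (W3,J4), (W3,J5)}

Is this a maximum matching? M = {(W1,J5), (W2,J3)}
No, size 2 is not maximum

Proposed matching has size 2.
Maximum matching size for this graph: 3.

This is NOT maximum - can be improved to size 3.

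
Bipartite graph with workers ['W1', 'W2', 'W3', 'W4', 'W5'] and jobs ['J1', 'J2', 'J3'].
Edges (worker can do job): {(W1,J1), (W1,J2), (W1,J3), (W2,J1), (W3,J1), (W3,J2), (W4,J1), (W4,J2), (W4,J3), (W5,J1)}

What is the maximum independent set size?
Maximum independent set = 5

By König's theorem:
- Min vertex cover = Max matching = 3
- Max independent set = Total vertices - Min vertex cover
- Max independent set = 8 - 3 = 5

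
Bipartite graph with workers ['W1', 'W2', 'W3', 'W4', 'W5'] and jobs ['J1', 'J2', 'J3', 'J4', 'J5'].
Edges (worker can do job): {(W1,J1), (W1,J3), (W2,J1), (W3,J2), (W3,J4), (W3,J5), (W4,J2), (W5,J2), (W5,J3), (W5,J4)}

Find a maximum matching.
Matching: {(W1,J3), (W2,J1), (W3,J5), (W4,J2), (W5,J4)}

Maximum matching (size 5):
  W1 → J3
  W2 → J1
  W3 → J5
  W4 → J2
  W5 → J4

Each worker is assigned to at most one job, and each job to at most one worker.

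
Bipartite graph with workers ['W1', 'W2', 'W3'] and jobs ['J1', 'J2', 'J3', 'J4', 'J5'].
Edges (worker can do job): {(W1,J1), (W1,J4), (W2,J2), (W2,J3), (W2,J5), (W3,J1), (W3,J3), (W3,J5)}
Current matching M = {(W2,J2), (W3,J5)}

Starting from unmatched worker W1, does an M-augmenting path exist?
Yes: W1 → J1

An M-augmenting path alternates non-matching / matching edges, starting and ending at unmatched vertices.
Path: W1 → J1
(J1 is unmatched in M, so the path is augmenting.)
Flipping edges along this path would increase |M| from 2 to 3.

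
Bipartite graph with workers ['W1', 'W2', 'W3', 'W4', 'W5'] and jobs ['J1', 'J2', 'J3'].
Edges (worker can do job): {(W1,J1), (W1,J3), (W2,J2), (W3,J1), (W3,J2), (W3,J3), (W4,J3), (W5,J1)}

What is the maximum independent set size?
Maximum independent set = 5

By König's theorem:
- Min vertex cover = Max matching = 3
- Max independent set = Total vertices - Min vertex cover
- Max independent set = 8 - 3 = 5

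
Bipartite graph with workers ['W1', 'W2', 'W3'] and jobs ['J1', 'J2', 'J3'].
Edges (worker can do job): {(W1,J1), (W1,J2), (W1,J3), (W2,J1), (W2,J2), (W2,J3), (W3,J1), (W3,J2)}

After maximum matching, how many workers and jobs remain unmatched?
Unmatched: 0 workers, 0 jobs

Maximum matching size: 3
Workers: 3 total, 3 matched, 0 unmatched
Jobs: 3 total, 3 matched, 0 unmatched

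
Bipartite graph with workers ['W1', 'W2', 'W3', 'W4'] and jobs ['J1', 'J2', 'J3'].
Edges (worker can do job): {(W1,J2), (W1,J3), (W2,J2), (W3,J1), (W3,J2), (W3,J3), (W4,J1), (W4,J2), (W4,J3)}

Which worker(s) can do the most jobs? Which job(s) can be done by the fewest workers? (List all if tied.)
Most versatile: W3, W4 (3 jobs); Least covered: J1 (2 workers)

Worker degrees (jobs they can do): W1:2, W2:1, W3:3, W4:3
Job degrees (workers who can do it): J1:2, J2:4, J3:3

Maximum worker degree is 3, achieved by: W3, W4
Minimum job degree is 2, achieved by: J1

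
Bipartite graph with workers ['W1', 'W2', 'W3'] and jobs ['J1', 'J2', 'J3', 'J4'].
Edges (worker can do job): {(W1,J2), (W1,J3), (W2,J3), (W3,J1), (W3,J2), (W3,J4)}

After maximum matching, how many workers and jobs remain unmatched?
Unmatched: 0 workers, 1 jobs

Maximum matching size: 3
Workers: 3 total, 3 matched, 0 unmatched
Jobs: 4 total, 3 matched, 1 unmatched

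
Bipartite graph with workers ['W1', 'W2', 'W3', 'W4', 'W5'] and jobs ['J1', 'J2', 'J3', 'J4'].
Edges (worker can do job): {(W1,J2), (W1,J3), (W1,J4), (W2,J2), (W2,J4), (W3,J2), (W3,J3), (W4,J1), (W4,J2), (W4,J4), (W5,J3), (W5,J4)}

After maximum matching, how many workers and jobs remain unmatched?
Unmatched: 1 workers, 0 jobs

Maximum matching size: 4
Workers: 5 total, 4 matched, 1 unmatched
Jobs: 4 total, 4 matched, 0 unmatched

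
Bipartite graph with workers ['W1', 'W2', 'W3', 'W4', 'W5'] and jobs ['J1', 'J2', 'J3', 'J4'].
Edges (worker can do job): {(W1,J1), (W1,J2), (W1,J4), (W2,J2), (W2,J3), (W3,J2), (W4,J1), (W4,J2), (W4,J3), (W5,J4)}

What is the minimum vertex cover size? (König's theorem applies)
Minimum vertex cover size = 4

By König's theorem: in bipartite graphs,
min vertex cover = max matching = 4

Maximum matching has size 4, so minimum vertex cover also has size 4.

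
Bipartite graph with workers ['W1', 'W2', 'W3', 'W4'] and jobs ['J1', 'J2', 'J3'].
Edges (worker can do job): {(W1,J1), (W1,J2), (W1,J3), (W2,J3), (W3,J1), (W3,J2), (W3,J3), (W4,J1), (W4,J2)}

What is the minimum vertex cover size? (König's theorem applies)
Minimum vertex cover size = 3

By König's theorem: in bipartite graphs,
min vertex cover = max matching = 3

Maximum matching has size 3, so minimum vertex cover also has size 3.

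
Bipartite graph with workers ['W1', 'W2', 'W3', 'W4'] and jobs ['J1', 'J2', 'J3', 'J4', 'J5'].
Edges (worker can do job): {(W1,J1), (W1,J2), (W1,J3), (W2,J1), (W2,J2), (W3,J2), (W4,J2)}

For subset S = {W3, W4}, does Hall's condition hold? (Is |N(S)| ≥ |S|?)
No: |N(S)| = 1, |S| = 2

Subset S = {W3, W4}
Neighbors N(S) = {J2}

|N(S)| = 1, |S| = 2
Hall's condition: |N(S)| ≥ |S| is NOT satisfied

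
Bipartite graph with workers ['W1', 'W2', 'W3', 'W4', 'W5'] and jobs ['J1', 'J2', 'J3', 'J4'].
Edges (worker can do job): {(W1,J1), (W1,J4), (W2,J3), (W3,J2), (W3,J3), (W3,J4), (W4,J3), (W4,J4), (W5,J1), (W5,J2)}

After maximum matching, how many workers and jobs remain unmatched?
Unmatched: 1 workers, 0 jobs

Maximum matching size: 4
Workers: 5 total, 4 matched, 1 unmatched
Jobs: 4 total, 4 matched, 0 unmatched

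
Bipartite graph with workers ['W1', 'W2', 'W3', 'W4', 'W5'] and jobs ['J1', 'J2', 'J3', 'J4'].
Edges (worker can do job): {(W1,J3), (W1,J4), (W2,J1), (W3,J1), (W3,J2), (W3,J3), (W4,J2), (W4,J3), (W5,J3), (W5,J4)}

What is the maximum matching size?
Maximum matching size = 4

Maximum matching: {(W1,J4), (W2,J1), (W3,J2), (W5,J3)}
Size: 4

This assigns 4 workers to 4 distinct jobs.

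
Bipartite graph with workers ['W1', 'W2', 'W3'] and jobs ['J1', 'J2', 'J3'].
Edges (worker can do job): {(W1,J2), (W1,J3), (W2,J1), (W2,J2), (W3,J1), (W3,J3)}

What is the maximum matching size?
Maximum matching size = 3

Maximum matching: {(W1,J2), (W2,J1), (W3,J3)}
Size: 3

This assigns 3 workers to 3 distinct jobs.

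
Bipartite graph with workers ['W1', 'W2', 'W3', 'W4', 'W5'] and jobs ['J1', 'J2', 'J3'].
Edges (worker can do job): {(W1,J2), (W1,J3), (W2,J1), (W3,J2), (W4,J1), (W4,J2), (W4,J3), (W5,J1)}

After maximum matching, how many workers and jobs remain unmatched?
Unmatched: 2 workers, 0 jobs

Maximum matching size: 3
Workers: 5 total, 3 matched, 2 unmatched
Jobs: 3 total, 3 matched, 0 unmatched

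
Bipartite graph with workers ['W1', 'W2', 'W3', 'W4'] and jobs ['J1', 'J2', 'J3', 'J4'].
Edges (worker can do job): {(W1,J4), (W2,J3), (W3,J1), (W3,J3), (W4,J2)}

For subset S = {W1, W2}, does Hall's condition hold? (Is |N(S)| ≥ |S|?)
Yes: |N(S)| = 2, |S| = 2

Subset S = {W1, W2}
Neighbors N(S) = {J3, J4}

|N(S)| = 2, |S| = 2
Hall's condition: |N(S)| ≥ |S| is satisfied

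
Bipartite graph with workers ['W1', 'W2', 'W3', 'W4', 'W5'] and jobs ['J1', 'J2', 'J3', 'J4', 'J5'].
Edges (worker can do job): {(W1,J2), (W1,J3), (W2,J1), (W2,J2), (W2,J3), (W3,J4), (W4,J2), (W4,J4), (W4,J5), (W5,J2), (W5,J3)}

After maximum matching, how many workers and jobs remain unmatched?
Unmatched: 0 workers, 0 jobs

Maximum matching size: 5
Workers: 5 total, 5 matched, 0 unmatched
Jobs: 5 total, 5 matched, 0 unmatched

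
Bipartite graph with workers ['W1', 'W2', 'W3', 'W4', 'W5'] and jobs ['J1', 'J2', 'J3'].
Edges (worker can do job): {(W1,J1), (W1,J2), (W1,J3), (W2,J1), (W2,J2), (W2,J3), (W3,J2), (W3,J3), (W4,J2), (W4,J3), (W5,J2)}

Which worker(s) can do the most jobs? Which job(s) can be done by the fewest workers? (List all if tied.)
Most versatile: W1, W2 (3 jobs); Least covered: J1 (2 workers)

Worker degrees (jobs they can do): W1:3, W2:3, W3:2, W4:2, W5:1
Job degrees (workers who can do it): J1:2, J2:5, J3:4

Maximum worker degree is 3, achieved by: W1, W2
Minimum job degree is 2, achieved by: J1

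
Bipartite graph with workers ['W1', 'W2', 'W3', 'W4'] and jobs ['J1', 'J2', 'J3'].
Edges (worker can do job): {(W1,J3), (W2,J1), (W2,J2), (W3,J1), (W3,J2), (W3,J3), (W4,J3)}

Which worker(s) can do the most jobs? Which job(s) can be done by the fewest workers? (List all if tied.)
Most versatile: W3 (3 jobs); Least covered: J1, J2 (2 workers)

Worker degrees (jobs they can do): W1:1, W2:2, W3:3, W4:1
Job degrees (workers who can do it): J1:2, J2:2, J3:3

Maximum worker degree is 3, achieved by: W3
Minimum job degree is 2, achieved by: J1, J2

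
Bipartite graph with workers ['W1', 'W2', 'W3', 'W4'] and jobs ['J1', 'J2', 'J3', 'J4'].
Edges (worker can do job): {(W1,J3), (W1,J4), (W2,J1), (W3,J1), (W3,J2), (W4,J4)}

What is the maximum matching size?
Maximum matching size = 4

Maximum matching: {(W1,J3), (W2,J1), (W3,J2), (W4,J4)}
Size: 4

This assigns 4 workers to 4 distinct jobs.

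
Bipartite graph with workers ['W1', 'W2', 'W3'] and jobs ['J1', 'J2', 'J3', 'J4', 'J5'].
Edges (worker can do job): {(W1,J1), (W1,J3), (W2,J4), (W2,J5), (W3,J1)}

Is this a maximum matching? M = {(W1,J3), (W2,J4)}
No, size 2 is not maximum

Proposed matching has size 2.
Maximum matching size for this graph: 3.

This is NOT maximum - can be improved to size 3.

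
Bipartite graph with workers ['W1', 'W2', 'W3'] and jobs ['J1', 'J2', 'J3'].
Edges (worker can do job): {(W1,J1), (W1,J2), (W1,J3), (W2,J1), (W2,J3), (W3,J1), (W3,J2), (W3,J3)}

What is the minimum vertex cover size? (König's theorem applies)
Minimum vertex cover size = 3

By König's theorem: in bipartite graphs,
min vertex cover = max matching = 3

Maximum matching has size 3, so minimum vertex cover also has size 3.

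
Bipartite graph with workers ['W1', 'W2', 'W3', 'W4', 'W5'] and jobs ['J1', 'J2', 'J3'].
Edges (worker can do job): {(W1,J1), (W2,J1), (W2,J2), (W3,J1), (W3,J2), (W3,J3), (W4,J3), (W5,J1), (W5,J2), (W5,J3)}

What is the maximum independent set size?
Maximum independent set = 5

By König's theorem:
- Min vertex cover = Max matching = 3
- Max independent set = Total vertices - Min vertex cover
- Max independent set = 8 - 3 = 5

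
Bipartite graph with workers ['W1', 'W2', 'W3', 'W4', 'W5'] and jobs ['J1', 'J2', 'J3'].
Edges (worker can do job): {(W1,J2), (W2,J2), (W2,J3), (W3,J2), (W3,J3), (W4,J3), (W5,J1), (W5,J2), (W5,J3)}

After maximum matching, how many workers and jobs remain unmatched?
Unmatched: 2 workers, 0 jobs

Maximum matching size: 3
Workers: 5 total, 3 matched, 2 unmatched
Jobs: 3 total, 3 matched, 0 unmatched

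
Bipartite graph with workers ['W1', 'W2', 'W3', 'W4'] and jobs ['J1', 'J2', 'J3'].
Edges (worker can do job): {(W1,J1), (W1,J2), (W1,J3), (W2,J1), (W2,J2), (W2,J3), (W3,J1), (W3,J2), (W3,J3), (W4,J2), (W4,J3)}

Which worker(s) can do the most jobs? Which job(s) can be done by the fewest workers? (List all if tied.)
Most versatile: W1, W2, W3 (3 jobs); Least covered: J1 (3 workers)

Worker degrees (jobs they can do): W1:3, W2:3, W3:3, W4:2
Job degrees (workers who can do it): J1:3, J2:4, J3:4

Maximum worker degree is 3, achieved by: W1, W2, W3
Minimum job degree is 3, achieved by: J1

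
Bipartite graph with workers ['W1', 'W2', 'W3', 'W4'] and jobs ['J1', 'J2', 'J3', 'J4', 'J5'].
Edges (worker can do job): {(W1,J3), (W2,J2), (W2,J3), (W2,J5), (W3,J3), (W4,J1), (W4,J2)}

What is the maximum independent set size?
Maximum independent set = 6

By König's theorem:
- Min vertex cover = Max matching = 3
- Max independent set = Total vertices - Min vertex cover
- Max independent set = 9 - 3 = 6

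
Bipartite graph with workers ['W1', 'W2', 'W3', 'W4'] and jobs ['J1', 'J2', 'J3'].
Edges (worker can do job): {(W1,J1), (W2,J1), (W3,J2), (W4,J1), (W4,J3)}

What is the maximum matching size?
Maximum matching size = 3

Maximum matching: {(W1,J1), (W3,J2), (W4,J3)}
Size: 3

This assigns 3 workers to 3 distinct jobs.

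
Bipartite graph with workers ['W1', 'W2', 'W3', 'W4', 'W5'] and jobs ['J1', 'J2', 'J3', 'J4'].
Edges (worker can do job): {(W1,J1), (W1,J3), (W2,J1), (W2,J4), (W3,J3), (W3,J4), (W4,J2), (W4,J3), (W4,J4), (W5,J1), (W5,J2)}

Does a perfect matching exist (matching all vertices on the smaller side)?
Yes, perfect matching exists (size 4)

Perfect matching: {(W1,J1), (W3,J4), (W4,J3), (W5,J2)}
All 4 vertices on the smaller side are matched.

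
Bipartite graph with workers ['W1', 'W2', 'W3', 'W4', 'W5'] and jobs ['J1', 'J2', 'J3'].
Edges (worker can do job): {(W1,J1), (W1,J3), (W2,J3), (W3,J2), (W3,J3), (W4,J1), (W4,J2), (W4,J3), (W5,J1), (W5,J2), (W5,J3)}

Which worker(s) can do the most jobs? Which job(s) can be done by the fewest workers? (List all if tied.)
Most versatile: W4, W5 (3 jobs); Least covered: J1, J2 (3 workers)

Worker degrees (jobs they can do): W1:2, W2:1, W3:2, W4:3, W5:3
Job degrees (workers who can do it): J1:3, J2:3, J3:5

Maximum worker degree is 3, achieved by: W4, W5
Minimum job degree is 3, achieved by: J1, J2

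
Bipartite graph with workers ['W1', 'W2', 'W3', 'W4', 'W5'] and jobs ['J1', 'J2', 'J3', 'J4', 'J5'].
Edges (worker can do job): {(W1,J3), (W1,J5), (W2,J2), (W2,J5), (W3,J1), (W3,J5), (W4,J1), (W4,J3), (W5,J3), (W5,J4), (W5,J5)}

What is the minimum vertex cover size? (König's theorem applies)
Minimum vertex cover size = 5

By König's theorem: in bipartite graphs,
min vertex cover = max matching = 5

Maximum matching has size 5, so minimum vertex cover also has size 5.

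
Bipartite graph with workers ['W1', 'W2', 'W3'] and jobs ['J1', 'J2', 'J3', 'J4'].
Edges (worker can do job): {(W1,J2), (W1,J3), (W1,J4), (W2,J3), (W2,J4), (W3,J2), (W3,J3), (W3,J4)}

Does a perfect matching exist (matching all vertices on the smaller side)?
Yes, perfect matching exists (size 3)

Perfect matching: {(W1,J4), (W2,J3), (W3,J2)}
All 3 vertices on the smaller side are matched.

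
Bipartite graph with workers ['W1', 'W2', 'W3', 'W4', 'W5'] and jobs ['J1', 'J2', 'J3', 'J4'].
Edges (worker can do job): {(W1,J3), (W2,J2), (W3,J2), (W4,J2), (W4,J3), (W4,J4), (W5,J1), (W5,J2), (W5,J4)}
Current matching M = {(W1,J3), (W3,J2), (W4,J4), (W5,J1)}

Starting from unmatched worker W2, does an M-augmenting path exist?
No augmenting path from W2

Alternating search from W2 reaches jobs: {J2}.
Every reachable job is already matched in M, and following those matched edges back to workers exposes no further unvisited jobs.
No M-augmenting path from W2 exists.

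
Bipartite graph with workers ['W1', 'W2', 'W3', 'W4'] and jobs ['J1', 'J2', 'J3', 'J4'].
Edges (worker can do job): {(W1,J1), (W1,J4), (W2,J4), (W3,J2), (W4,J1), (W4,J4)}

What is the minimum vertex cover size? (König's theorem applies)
Minimum vertex cover size = 3

By König's theorem: in bipartite graphs,
min vertex cover = max matching = 3

Maximum matching has size 3, so minimum vertex cover also has size 3.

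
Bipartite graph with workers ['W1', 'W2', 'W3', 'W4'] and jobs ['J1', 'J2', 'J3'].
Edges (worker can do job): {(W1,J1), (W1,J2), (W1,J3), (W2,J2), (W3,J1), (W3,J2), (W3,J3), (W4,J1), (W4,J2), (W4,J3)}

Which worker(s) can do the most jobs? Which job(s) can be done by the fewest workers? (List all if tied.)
Most versatile: W1, W3, W4 (3 jobs); Least covered: J1, J3 (3 workers)

Worker degrees (jobs they can do): W1:3, W2:1, W3:3, W4:3
Job degrees (workers who can do it): J1:3, J2:4, J3:3

Maximum worker degree is 3, achieved by: W1, W3, W4
Minimum job degree is 3, achieved by: J1, J3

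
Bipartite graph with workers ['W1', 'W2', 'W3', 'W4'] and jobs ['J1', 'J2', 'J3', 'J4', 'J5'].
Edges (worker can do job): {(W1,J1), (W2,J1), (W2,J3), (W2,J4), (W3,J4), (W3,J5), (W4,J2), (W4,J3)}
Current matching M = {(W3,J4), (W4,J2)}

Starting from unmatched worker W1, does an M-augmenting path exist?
Yes: W1 → J1

An M-augmenting path alternates non-matching / matching edges, starting and ending at unmatched vertices.
Path: W1 → J1
(J1 is unmatched in M, so the path is augmenting.)
Flipping edges along this path would increase |M| from 2 to 3.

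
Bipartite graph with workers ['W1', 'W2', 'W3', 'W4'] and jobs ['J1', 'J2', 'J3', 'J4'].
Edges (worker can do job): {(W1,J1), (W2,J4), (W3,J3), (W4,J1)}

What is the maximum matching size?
Maximum matching size = 3

Maximum matching: {(W2,J4), (W3,J3), (W4,J1)}
Size: 3

This assigns 3 workers to 3 distinct jobs.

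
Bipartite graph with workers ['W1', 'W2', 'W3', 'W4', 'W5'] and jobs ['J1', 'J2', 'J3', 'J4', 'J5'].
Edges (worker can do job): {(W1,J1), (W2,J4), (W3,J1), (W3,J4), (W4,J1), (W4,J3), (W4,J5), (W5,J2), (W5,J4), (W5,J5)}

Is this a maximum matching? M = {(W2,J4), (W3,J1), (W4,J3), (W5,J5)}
Yes, size 4 is maximum

Proposed matching has size 4.
Maximum matching size for this graph: 4.

This is a maximum matching.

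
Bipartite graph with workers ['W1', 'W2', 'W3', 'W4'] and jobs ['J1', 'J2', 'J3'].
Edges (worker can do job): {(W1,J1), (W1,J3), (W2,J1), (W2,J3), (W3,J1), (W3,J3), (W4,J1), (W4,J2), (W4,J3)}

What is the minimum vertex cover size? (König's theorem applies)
Minimum vertex cover size = 3

By König's theorem: in bipartite graphs,
min vertex cover = max matching = 3

Maximum matching has size 3, so minimum vertex cover also has size 3.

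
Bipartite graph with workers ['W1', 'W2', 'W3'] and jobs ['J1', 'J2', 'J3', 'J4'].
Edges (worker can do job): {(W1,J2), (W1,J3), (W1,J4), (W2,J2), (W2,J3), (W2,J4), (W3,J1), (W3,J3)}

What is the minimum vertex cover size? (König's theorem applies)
Minimum vertex cover size = 3

By König's theorem: in bipartite graphs,
min vertex cover = max matching = 3

Maximum matching has size 3, so minimum vertex cover also has size 3.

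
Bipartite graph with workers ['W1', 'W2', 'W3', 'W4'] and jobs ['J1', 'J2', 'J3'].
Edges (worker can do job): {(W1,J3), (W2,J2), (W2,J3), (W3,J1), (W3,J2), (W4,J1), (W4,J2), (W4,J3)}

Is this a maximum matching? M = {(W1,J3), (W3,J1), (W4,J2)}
Yes, size 3 is maximum

Proposed matching has size 3.
Maximum matching size for this graph: 3.

This is a maximum matching.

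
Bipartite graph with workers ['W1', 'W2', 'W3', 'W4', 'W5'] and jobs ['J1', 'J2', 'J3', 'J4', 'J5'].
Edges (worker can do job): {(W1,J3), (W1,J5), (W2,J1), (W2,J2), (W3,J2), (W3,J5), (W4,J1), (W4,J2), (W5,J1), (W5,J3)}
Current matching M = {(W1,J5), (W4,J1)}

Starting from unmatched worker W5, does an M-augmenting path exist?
Yes: W5 → J1 → W4 → J2

An M-augmenting path alternates non-matching / matching edges, starting and ending at unmatched vertices.
Path: W5 → J1 → W4 → J2
(J2 is unmatched in M, so the path is augmenting.)
Flipping edges along this path would increase |M| from 2 to 3.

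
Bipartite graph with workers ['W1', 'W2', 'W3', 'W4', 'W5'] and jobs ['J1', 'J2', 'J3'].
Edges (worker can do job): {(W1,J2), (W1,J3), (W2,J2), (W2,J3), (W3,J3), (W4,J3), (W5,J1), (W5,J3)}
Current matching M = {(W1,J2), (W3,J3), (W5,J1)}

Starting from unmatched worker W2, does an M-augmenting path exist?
No augmenting path from W2

Alternating search from W2 reaches jobs: {J2, J3}.
Every reachable job is already matched in M, and following those matched edges back to workers exposes no further unvisited jobs.
No M-augmenting path from W2 exists.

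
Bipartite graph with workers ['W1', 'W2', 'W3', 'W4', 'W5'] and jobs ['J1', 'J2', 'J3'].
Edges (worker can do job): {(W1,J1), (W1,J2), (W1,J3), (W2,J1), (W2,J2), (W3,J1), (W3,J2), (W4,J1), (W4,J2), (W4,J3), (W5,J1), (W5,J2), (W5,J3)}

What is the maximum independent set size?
Maximum independent set = 5

By König's theorem:
- Min vertex cover = Max matching = 3
- Max independent set = Total vertices - Min vertex cover
- Max independent set = 8 - 3 = 5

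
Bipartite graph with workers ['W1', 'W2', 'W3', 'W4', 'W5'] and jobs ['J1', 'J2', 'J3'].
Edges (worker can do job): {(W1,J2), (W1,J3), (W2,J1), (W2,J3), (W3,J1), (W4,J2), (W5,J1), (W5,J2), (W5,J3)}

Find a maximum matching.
Matching: {(W1,J3), (W3,J1), (W5,J2)}

Maximum matching (size 3):
  W1 → J3
  W3 → J1
  W5 → J2

Each worker is assigned to at most one job, and each job to at most one worker.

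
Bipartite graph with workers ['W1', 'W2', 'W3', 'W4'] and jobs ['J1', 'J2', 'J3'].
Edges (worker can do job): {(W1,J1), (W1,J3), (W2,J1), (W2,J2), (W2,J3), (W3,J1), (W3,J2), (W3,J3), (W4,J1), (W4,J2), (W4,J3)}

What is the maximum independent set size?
Maximum independent set = 4

By König's theorem:
- Min vertex cover = Max matching = 3
- Max independent set = Total vertices - Min vertex cover
- Max independent set = 7 - 3 = 4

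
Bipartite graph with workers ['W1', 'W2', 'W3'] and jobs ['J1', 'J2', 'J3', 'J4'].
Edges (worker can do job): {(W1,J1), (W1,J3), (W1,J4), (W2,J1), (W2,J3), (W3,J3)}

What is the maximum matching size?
Maximum matching size = 3

Maximum matching: {(W1,J4), (W2,J1), (W3,J3)}
Size: 3

This assigns 3 workers to 3 distinct jobs.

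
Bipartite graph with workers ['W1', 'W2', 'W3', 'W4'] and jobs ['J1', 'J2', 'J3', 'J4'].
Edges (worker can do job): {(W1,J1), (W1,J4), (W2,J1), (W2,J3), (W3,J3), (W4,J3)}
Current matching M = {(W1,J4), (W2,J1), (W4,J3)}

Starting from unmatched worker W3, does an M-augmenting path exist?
No augmenting path from W3

Alternating search from W3 reaches jobs: {J3}.
Every reachable job is already matched in M, and following those matched edges back to workers exposes no further unvisited jobs.
No M-augmenting path from W3 exists.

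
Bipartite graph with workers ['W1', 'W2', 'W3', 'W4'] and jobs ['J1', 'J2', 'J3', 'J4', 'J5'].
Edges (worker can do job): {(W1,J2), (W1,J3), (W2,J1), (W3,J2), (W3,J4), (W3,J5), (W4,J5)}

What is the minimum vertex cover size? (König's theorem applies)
Minimum vertex cover size = 4

By König's theorem: in bipartite graphs,
min vertex cover = max matching = 4

Maximum matching has size 4, so minimum vertex cover also has size 4.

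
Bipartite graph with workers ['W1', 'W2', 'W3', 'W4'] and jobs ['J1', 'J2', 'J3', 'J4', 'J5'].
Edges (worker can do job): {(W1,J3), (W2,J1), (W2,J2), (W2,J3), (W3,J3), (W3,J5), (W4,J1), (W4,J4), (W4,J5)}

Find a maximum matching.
Matching: {(W1,J3), (W2,J1), (W3,J5), (W4,J4)}

Maximum matching (size 4):
  W1 → J3
  W2 → J1
  W3 → J5
  W4 → J4

Each worker is assigned to at most one job, and each job to at most one worker.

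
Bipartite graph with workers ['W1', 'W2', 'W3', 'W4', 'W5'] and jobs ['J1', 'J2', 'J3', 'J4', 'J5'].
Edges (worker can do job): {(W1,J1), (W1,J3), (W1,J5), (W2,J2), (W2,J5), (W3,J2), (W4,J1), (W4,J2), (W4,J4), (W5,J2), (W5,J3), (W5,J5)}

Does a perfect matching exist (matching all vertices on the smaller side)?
Yes, perfect matching exists (size 5)

Perfect matching: {(W1,J1), (W2,J5), (W3,J2), (W4,J4), (W5,J3)}
All 5 vertices on the smaller side are matched.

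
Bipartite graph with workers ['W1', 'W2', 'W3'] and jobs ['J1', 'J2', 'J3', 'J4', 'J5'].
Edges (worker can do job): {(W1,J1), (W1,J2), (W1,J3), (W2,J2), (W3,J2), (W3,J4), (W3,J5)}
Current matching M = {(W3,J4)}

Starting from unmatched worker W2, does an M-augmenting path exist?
Yes: W2 → J2

An M-augmenting path alternates non-matching / matching edges, starting and ending at unmatched vertices.
Path: W2 → J2
(J2 is unmatched in M, so the path is augmenting.)
Flipping edges along this path would increase |M| from 1 to 2.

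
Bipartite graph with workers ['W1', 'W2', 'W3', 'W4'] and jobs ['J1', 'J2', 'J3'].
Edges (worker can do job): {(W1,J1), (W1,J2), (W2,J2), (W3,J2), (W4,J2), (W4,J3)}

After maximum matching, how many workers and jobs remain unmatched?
Unmatched: 1 workers, 0 jobs

Maximum matching size: 3
Workers: 4 total, 3 matched, 1 unmatched
Jobs: 3 total, 3 matched, 0 unmatched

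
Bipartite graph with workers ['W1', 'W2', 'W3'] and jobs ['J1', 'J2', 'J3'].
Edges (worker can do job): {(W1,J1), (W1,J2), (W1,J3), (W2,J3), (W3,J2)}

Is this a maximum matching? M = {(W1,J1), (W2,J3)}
No, size 2 is not maximum

Proposed matching has size 2.
Maximum matching size for this graph: 3.

This is NOT maximum - can be improved to size 3.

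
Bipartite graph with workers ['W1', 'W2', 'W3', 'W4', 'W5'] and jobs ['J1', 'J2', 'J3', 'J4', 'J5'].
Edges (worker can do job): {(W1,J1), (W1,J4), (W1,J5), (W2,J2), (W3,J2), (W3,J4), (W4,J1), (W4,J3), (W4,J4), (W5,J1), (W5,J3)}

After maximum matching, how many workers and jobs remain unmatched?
Unmatched: 0 workers, 0 jobs

Maximum matching size: 5
Workers: 5 total, 5 matched, 0 unmatched
Jobs: 5 total, 5 matched, 0 unmatched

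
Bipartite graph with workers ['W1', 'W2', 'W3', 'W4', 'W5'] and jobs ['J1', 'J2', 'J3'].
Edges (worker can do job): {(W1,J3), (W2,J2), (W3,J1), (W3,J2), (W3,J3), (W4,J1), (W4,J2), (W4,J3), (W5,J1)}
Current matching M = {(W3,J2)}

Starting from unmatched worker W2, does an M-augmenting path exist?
Yes: W2 → J2 → W3 → J1

An M-augmenting path alternates non-matching / matching edges, starting and ending at unmatched vertices.
Path: W2 → J2 → W3 → J1
(J1 is unmatched in M, so the path is augmenting.)
Flipping edges along this path would increase |M| from 1 to 2.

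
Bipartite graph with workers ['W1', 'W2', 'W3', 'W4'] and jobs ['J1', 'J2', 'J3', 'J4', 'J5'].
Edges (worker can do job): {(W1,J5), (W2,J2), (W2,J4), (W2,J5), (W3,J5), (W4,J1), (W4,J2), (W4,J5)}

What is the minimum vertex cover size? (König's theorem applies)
Minimum vertex cover size = 3

By König's theorem: in bipartite graphs,
min vertex cover = max matching = 3

Maximum matching has size 3, so minimum vertex cover also has size 3.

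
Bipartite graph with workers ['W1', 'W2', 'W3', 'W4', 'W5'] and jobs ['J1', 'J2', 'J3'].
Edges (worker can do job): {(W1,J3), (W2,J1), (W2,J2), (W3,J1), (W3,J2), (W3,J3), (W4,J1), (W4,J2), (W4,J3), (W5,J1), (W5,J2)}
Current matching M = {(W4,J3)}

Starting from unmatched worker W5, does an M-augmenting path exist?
Yes: W5 → J2

An M-augmenting path alternates non-matching / matching edges, starting and ending at unmatched vertices.
Path: W5 → J2
(J2 is unmatched in M, so the path is augmenting.)
Flipping edges along this path would increase |M| from 1 to 2.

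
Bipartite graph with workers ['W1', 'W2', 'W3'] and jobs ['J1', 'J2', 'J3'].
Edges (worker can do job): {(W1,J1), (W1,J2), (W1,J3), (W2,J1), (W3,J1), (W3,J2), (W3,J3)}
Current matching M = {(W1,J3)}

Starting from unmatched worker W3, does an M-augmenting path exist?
Yes: W3 → J1

An M-augmenting path alternates non-matching / matching edges, starting and ending at unmatched vertices.
Path: W3 → J1
(J1 is unmatched in M, so the path is augmenting.)
Flipping edges along this path would increase |M| from 1 to 2.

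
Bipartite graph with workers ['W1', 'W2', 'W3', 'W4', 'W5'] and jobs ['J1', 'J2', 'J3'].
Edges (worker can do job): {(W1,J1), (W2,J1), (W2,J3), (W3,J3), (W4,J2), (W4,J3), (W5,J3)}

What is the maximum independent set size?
Maximum independent set = 5

By König's theorem:
- Min vertex cover = Max matching = 3
- Max independent set = Total vertices - Min vertex cover
- Max independent set = 8 - 3 = 5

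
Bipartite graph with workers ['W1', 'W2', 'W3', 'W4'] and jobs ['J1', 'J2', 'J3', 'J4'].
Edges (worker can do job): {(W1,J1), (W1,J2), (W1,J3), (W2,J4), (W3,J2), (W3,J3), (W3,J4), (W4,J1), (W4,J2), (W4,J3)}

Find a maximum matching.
Matching: {(W1,J1), (W2,J4), (W3,J3), (W4,J2)}

Maximum matching (size 4):
  W1 → J1
  W2 → J4
  W3 → J3
  W4 → J2

Each worker is assigned to at most one job, and each job to at most one worker.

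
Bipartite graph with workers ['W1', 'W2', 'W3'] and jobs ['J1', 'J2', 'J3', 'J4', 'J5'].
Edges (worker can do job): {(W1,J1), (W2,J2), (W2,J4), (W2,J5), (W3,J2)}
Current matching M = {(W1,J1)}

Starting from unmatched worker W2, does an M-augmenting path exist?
Yes: W2 → J2

An M-augmenting path alternates non-matching / matching edges, starting and ending at unmatched vertices.
Path: W2 → J2
(J2 is unmatched in M, so the path is augmenting.)
Flipping edges along this path would increase |M| from 1 to 2.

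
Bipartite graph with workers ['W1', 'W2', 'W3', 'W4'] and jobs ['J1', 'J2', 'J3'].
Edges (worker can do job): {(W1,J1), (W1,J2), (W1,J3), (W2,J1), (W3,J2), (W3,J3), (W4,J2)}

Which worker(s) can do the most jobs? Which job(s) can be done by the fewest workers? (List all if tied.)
Most versatile: W1 (3 jobs); Least covered: J1, J3 (2 workers)

Worker degrees (jobs they can do): W1:3, W2:1, W3:2, W4:1
Job degrees (workers who can do it): J1:2, J2:3, J3:2

Maximum worker degree is 3, achieved by: W1
Minimum job degree is 2, achieved by: J1, J3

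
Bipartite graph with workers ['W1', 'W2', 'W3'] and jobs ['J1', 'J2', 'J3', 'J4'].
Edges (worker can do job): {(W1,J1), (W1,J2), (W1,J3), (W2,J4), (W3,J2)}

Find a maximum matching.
Matching: {(W1,J3), (W2,J4), (W3,J2)}

Maximum matching (size 3):
  W1 → J3
  W2 → J4
  W3 → J2

Each worker is assigned to at most one job, and each job to at most one worker.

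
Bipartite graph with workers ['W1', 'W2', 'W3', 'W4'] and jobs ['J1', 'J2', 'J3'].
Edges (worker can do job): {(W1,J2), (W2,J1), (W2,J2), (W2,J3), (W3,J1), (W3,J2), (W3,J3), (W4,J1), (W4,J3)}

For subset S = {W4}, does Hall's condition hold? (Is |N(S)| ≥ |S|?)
Yes: |N(S)| = 2, |S| = 1

Subset S = {W4}
Neighbors N(S) = {J1, J3}

|N(S)| = 2, |S| = 1
Hall's condition: |N(S)| ≥ |S| is satisfied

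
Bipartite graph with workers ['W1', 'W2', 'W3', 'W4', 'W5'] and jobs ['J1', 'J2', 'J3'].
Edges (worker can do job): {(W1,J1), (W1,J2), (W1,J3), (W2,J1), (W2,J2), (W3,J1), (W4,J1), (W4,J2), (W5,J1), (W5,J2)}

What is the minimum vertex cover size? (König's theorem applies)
Minimum vertex cover size = 3

By König's theorem: in bipartite graphs,
min vertex cover = max matching = 3

Maximum matching has size 3, so minimum vertex cover also has size 3.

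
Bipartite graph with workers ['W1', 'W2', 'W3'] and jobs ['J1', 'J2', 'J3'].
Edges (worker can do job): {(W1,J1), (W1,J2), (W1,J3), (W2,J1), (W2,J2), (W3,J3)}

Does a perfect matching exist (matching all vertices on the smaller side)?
Yes, perfect matching exists (size 3)

Perfect matching: {(W1,J2), (W2,J1), (W3,J3)}
All 3 vertices on the smaller side are matched.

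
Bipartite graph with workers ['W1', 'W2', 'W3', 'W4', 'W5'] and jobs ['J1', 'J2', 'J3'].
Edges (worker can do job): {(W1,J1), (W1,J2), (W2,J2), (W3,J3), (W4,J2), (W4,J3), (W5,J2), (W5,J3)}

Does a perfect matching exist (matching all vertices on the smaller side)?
Yes, perfect matching exists (size 3)

Perfect matching: {(W1,J1), (W3,J3), (W5,J2)}
All 3 vertices on the smaller side are matched.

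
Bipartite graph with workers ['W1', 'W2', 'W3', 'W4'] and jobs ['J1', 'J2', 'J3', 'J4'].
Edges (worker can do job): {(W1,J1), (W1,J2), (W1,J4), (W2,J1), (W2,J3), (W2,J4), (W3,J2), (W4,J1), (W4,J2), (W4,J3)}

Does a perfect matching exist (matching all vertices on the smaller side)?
Yes, perfect matching exists (size 4)

Perfect matching: {(W1,J4), (W2,J3), (W3,J2), (W4,J1)}
All 4 vertices on the smaller side are matched.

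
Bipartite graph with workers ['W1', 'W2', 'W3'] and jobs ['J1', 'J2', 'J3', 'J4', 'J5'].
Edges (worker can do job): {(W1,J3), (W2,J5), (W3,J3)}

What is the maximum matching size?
Maximum matching size = 2

Maximum matching: {(W2,J5), (W3,J3)}
Size: 2

This assigns 2 workers to 2 distinct jobs.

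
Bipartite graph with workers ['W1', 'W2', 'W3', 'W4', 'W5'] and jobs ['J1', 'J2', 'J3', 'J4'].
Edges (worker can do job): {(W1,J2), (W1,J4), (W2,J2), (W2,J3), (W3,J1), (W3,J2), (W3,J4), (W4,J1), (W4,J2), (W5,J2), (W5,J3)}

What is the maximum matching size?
Maximum matching size = 4

Maximum matching: {(W1,J4), (W2,J3), (W3,J1), (W5,J2)}
Size: 4

This assigns 4 workers to 4 distinct jobs.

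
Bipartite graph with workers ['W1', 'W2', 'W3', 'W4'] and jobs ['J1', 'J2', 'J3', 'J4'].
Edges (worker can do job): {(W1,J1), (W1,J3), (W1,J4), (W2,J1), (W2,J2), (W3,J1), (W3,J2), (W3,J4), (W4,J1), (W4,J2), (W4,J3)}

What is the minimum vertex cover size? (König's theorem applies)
Minimum vertex cover size = 4

By König's theorem: in bipartite graphs,
min vertex cover = max matching = 4

Maximum matching has size 4, so minimum vertex cover also has size 4.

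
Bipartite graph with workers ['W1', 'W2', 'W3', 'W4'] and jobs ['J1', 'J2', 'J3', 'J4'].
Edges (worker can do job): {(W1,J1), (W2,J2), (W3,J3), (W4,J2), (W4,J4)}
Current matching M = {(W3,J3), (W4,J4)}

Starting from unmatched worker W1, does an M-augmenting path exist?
Yes: W1 → J1

An M-augmenting path alternates non-matching / matching edges, starting and ending at unmatched vertices.
Path: W1 → J1
(J1 is unmatched in M, so the path is augmenting.)
Flipping edges along this path would increase |M| from 2 to 3.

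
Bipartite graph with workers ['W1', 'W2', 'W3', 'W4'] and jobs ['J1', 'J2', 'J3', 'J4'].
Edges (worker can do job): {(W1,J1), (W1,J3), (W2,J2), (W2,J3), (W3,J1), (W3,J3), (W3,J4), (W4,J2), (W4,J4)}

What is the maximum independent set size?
Maximum independent set = 4

By König's theorem:
- Min vertex cover = Max matching = 4
- Max independent set = Total vertices - Min vertex cover
- Max independent set = 8 - 4 = 4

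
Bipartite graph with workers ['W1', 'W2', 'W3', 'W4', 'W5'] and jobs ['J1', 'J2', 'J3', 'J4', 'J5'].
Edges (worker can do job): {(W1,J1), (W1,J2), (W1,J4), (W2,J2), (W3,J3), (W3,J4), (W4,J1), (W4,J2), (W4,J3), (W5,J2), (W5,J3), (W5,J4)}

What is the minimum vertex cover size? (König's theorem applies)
Minimum vertex cover size = 4

By König's theorem: in bipartite graphs,
min vertex cover = max matching = 4

Maximum matching has size 4, so minimum vertex cover also has size 4.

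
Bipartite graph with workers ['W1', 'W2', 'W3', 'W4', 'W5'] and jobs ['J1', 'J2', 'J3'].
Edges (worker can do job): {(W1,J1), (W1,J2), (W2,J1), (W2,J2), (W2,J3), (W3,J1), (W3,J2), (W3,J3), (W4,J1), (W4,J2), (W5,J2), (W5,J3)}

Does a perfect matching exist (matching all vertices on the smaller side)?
Yes, perfect matching exists (size 3)

Perfect matching: {(W3,J3), (W4,J1), (W5,J2)}
All 3 vertices on the smaller side are matched.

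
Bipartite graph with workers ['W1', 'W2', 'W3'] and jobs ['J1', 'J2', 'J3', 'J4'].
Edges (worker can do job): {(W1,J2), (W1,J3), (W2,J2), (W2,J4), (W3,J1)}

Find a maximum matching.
Matching: {(W1,J3), (W2,J2), (W3,J1)}

Maximum matching (size 3):
  W1 → J3
  W2 → J2
  W3 → J1

Each worker is assigned to at most one job, and each job to at most one worker.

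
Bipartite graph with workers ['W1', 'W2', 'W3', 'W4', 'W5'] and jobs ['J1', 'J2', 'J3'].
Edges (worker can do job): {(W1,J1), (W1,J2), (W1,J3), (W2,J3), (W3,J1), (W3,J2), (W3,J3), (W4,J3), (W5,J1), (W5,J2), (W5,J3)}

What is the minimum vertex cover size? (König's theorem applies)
Minimum vertex cover size = 3

By König's theorem: in bipartite graphs,
min vertex cover = max matching = 3

Maximum matching has size 3, so minimum vertex cover also has size 3.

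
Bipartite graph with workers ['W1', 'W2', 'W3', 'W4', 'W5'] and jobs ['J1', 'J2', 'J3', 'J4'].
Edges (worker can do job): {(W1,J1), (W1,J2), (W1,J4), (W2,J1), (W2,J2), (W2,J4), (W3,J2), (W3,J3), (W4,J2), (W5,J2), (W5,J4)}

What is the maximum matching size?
Maximum matching size = 4

Maximum matching: {(W1,J1), (W3,J3), (W4,J2), (W5,J4)}
Size: 4

This assigns 4 workers to 4 distinct jobs.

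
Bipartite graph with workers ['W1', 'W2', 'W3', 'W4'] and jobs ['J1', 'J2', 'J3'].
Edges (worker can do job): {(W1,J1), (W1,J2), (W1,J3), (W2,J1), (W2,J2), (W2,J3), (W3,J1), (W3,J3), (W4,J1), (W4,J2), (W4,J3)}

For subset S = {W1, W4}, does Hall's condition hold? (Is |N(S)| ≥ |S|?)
Yes: |N(S)| = 3, |S| = 2

Subset S = {W1, W4}
Neighbors N(S) = {J1, J2, J3}

|N(S)| = 3, |S| = 2
Hall's condition: |N(S)| ≥ |S| is satisfied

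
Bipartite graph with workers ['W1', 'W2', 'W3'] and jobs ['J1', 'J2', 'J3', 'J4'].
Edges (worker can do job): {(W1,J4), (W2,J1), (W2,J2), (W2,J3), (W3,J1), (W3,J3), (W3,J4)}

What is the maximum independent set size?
Maximum independent set = 4

By König's theorem:
- Min vertex cover = Max matching = 3
- Max independent set = Total vertices - Min vertex cover
- Max independent set = 7 - 3 = 4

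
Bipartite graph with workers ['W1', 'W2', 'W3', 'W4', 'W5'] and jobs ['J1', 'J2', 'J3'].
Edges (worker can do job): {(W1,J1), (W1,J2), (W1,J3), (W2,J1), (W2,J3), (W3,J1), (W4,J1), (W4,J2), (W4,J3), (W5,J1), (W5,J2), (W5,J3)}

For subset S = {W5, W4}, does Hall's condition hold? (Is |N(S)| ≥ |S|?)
Yes: |N(S)| = 3, |S| = 2

Subset S = {W5, W4}
Neighbors N(S) = {J1, J2, J3}

|N(S)| = 3, |S| = 2
Hall's condition: |N(S)| ≥ |S| is satisfied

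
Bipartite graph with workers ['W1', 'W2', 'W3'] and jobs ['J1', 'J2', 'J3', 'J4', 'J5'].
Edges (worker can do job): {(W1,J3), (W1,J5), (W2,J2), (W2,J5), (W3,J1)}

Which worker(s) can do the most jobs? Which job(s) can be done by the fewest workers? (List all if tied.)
Most versatile: W1, W2 (2 jobs); Least covered: J4 (0 workers)

Worker degrees (jobs they can do): W1:2, W2:2, W3:1
Job degrees (workers who can do it): J1:1, J2:1, J3:1, J4:0, J5:2

Maximum worker degree is 2, achieved by: W1, W2
Minimum job degree is 0, achieved by: J4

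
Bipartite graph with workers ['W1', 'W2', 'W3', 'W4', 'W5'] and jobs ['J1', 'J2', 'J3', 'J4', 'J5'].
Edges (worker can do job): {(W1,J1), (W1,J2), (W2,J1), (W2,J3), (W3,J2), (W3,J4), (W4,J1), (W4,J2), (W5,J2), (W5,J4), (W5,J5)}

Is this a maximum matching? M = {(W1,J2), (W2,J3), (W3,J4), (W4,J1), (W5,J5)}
Yes, size 5 is maximum

Proposed matching has size 5.
Maximum matching size for this graph: 5.

This is a maximum matching.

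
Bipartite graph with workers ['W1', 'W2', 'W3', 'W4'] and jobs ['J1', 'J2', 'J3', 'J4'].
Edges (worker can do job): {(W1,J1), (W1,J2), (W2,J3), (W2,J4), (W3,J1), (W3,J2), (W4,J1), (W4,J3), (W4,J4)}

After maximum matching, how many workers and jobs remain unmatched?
Unmatched: 0 workers, 0 jobs

Maximum matching size: 4
Workers: 4 total, 4 matched, 0 unmatched
Jobs: 4 total, 4 matched, 0 unmatched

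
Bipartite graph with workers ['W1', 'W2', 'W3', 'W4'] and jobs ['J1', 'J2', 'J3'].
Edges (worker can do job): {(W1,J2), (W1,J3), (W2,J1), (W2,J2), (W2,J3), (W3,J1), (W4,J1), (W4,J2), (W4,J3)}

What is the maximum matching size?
Maximum matching size = 3

Maximum matching: {(W1,J2), (W3,J1), (W4,J3)}
Size: 3

This assigns 3 workers to 3 distinct jobs.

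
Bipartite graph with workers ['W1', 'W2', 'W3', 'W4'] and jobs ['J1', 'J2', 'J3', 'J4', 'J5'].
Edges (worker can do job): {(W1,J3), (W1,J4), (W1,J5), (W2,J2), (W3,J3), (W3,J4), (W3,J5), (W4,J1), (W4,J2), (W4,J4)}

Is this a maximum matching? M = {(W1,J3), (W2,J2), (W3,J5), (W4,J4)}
Yes, size 4 is maximum

Proposed matching has size 4.
Maximum matching size for this graph: 4.

This is a maximum matching.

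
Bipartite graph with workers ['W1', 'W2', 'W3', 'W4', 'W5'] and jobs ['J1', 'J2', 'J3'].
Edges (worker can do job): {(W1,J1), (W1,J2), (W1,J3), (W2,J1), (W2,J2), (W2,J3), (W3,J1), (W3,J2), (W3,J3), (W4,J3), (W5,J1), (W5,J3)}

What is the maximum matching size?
Maximum matching size = 3

Maximum matching: {(W1,J2), (W3,J1), (W5,J3)}
Size: 3

This assigns 3 workers to 3 distinct jobs.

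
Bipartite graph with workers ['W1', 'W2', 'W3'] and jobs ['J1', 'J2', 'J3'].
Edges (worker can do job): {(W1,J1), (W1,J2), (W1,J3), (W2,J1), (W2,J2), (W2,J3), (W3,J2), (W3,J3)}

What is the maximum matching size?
Maximum matching size = 3

Maximum matching: {(W1,J3), (W2,J1), (W3,J2)}
Size: 3

This assigns 3 workers to 3 distinct jobs.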